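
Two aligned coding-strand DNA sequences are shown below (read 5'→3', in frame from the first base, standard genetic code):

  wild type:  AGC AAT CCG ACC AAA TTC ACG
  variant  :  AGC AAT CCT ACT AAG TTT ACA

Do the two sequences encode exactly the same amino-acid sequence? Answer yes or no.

yes

Codon 1: AGC Ser / AGC Ser — identical.
Codon 2: AAT Asn / AAT Asn — identical.
Codon 3: CCG Pro / CCT Pro — synonymous.
Codon 4: ACC Thr / ACT Thr — synonymous.
Codon 5: AAA Lys / AAG Lys — synonymous.
Codon 6: TTC Phe / TTT Phe — synonymous.
Codon 7: ACG Thr / ACA Thr — synonymous.
Nonsynonymous differences: 0 → same protein.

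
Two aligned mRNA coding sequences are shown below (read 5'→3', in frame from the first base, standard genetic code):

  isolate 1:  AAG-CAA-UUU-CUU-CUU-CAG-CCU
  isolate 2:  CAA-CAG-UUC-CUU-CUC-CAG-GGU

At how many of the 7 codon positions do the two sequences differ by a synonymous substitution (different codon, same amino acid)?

Codon 1: AAG Lys / CAA Gln — nonsynonymous.
Codon 2: CAA Gln / CAG Gln — synonymous.
Codon 3: UUU Phe / UUC Phe — synonymous.
Codon 4: CUU Leu / CUU Leu — identical.
Codon 5: CUU Leu / CUC Leu — synonymous.
Codon 6: CAG Gln / CAG Gln — identical.
Codon 7: CCU Pro / GGU Gly — nonsynonymous.
Synonymous differences: 3.

3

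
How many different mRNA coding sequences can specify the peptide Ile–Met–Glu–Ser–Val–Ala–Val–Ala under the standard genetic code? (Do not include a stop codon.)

9216

Ile: 3 codons.
Met: 1 codon.
Glu: 2 codons.
Ser: 6 codons.
Val: 4 codons.
Ala: 4 codons.
Val: 4 codons.
Ala: 4 codons.
3 × 1 × 2 × 6 × 4 × 4 × 4 × 4 = 9216.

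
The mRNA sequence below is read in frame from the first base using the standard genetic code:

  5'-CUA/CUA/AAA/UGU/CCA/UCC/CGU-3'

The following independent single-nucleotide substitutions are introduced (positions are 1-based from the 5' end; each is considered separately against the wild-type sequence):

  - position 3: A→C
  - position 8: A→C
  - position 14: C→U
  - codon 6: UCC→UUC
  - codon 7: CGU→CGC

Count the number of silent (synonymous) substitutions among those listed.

Codon 1: CUA (Leu) → CUC (Leu) — synonymous.
Codon 3: AAA (Lys) → ACA (Thr) — missense.
Codon 5: CCA (Pro) → CUA (Leu) — missense.
Codon 6: UCC (Ser) → UUC (Phe) — missense.
Codon 7: CGU (Arg) → CGC (Arg) — synonymous.
Synonymous: 2 of 5.

2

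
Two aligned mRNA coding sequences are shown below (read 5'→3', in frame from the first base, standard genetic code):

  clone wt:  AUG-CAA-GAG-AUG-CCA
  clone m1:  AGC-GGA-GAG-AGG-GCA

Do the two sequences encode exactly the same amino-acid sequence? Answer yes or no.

Codon 1: AUG Met / AGC Ser — nonsynonymous.
Codon 2: CAA Gln / GGA Gly — nonsynonymous.
Codon 3: GAG Glu / GAG Glu — identical.
Codon 4: AUG Met / AGG Arg — nonsynonymous.
Codon 5: CCA Pro / GCA Ala — nonsynonymous.
Nonsynonymous differences: 4 → different protein.

no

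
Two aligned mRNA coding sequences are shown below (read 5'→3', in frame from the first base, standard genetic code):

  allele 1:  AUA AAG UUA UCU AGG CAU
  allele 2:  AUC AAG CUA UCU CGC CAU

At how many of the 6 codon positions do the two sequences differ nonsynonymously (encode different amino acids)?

Codon 1: AUA Ile / AUC Ile — synonymous.
Codon 2: AAG Lys / AAG Lys — identical.
Codon 3: UUA Leu / CUA Leu — synonymous.
Codon 4: UCU Ser / UCU Ser — identical.
Codon 5: AGG Arg / CGC Arg — synonymous.
Codon 6: CAU His / CAU His — identical.
Nonsynonymous differences: 0.

0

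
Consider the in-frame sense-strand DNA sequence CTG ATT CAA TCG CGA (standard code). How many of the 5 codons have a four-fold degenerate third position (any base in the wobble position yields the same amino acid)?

Codon 1 CTG (Leu): third position 4-fold.
Codon 2 ATT (Ile): third position 3-fold.
Codon 3 CAA (Gln): third position 2-fold.
Codon 4 TCG (Ser): third position 4-fold.
Codon 5 CGA (Arg): third position 4-fold.
Four-fold degenerate third positions: 3.

3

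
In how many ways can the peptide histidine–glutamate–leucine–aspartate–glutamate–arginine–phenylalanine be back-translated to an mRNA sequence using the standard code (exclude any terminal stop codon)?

1152

His: 2 codons.
Glu: 2 codons.
Leu: 6 codons.
Asp: 2 codons.
Glu: 2 codons.
Arg: 6 codons.
Phe: 2 codons.
2 × 2 × 6 × 2 × 2 × 6 × 2 = 1152.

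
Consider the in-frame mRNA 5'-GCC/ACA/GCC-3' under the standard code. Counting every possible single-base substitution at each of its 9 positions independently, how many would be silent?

Codon 1 (GCC, Ala): 3 synonymous substitutions.
Codon 2 (ACA, Thr): 3 synonymous substitutions.
Codon 3 (GCC, Ala): 3 synonymous substitutions.
Total: 3 + 3 + 3 = 9.

9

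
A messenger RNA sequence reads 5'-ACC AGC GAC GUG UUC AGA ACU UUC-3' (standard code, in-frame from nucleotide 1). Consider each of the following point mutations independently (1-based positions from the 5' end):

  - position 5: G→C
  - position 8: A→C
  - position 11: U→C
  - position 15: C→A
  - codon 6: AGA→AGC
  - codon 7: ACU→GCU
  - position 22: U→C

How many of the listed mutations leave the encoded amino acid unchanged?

Codon 2: AGC (Ser) → ACC (Thr) — missense.
Codon 3: GAC (Asp) → GCC (Ala) — missense.
Codon 4: GUG (Val) → GCG (Ala) — missense.
Codon 5: UUC (Phe) → UUA (Leu) — missense.
Codon 6: AGA (Arg) → AGC (Ser) — missense.
Codon 7: ACU (Thr) → GCU (Ala) — missense.
Codon 8: UUC (Phe) → CUC (Leu) — missense.
Synonymous: 0 of 7.

0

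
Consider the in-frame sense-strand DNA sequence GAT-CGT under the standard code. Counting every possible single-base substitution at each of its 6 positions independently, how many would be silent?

4

Codon 1 (GAT, Asp): 1 synonymous substitution.
Codon 2 (CGT, Arg): 3 synonymous substitutions.
Total: 1 + 3 = 4.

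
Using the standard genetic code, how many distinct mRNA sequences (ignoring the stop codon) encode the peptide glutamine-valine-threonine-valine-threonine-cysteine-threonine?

Gln: 2 codons.
Val: 4 codons.
Thr: 4 codons.
Val: 4 codons.
Thr: 4 codons.
Cys: 2 codons.
Thr: 4 codons.
2 × 4 × 4 × 4 × 4 × 2 × 4 = 4096.

4096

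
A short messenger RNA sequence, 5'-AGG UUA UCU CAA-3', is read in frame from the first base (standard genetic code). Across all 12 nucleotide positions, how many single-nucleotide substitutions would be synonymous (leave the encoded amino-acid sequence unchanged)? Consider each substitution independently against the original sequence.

8

Codon 1 (AGG, Arg): 2 synonymous substitutions.
Codon 2 (UUA, Leu): 2 synonymous substitutions.
Codon 3 (UCU, Ser): 3 synonymous substitutions.
Codon 4 (CAA, Gln): 1 synonymous substitution.
Total: 2 + 2 + 3 + 1 = 8.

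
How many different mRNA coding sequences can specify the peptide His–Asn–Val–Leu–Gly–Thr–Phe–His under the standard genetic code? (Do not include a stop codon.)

6144

His: 2 codons.
Asn: 2 codons.
Val: 4 codons.
Leu: 6 codons.
Gly: 4 codons.
Thr: 4 codons.
Phe: 2 codons.
His: 2 codons.
2 × 2 × 4 × 6 × 4 × 4 × 2 × 2 = 6144.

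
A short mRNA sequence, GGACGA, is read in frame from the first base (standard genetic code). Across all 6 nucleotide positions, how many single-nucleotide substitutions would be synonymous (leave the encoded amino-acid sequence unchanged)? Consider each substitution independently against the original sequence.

7

Codon 1 (GGA, Gly): 3 synonymous substitutions.
Codon 2 (CGA, Arg): 4 synonymous substitutions.
Total: 3 + 4 = 7.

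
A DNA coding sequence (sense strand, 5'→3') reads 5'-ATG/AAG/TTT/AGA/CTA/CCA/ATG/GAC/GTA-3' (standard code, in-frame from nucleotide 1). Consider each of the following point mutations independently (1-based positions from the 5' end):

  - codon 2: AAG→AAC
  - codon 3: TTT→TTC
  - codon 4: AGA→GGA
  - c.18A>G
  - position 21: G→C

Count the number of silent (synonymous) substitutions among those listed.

Codon 2: AAG (Lys) → AAC (Asn) — missense.
Codon 3: TTT (Phe) → TTC (Phe) — synonymous.
Codon 4: AGA (Arg) → GGA (Gly) — missense.
Codon 6: CCA (Pro) → CCG (Pro) — synonymous.
Codon 7: ATG (Met) → ATC (Ile) — missense.
Synonymous: 2 of 5.

2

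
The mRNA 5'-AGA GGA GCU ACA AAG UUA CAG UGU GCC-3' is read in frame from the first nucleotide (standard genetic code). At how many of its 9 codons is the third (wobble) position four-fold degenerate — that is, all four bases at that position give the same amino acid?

4

Codon 1 AGA (Arg): third position 2-fold.
Codon 2 GGA (Gly): third position 4-fold.
Codon 3 GCU (Ala): third position 4-fold.
Codon 4 ACA (Thr): third position 4-fold.
Codon 5 AAG (Lys): third position 2-fold.
Codon 6 UUA (Leu): third position 2-fold.
Codon 7 CAG (Gln): third position 2-fold.
Codon 8 UGU (Cys): third position 2-fold.
Codon 9 GCC (Ala): third position 4-fold.
Four-fold degenerate third positions: 4.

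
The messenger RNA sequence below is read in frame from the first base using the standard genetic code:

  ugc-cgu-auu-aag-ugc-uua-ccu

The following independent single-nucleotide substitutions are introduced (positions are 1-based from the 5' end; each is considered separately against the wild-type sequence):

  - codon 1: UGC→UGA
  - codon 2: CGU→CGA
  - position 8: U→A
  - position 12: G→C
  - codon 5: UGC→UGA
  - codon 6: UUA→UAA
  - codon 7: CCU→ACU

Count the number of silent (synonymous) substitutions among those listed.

Codon 1: UGC (Cys) → UGA (Stop) — nonsense.
Codon 2: CGU (Arg) → CGA (Arg) — synonymous.
Codon 3: AUU (Ile) → AAU (Asn) — missense.
Codon 4: AAG (Lys) → AAC (Asn) — missense.
Codon 5: UGC (Cys) → UGA (Stop) — nonsense.
Codon 6: UUA (Leu) → UAA (Stop) — nonsense.
Codon 7: CCU (Pro) → ACU (Thr) — missense.
Synonymous: 1 of 7.

1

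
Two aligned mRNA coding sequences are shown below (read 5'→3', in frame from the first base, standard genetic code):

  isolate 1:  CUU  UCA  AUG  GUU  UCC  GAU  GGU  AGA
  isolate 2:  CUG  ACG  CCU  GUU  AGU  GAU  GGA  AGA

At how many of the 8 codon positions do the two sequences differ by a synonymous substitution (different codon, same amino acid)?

Codon 1: CUU Leu / CUG Leu — synonymous.
Codon 2: UCA Ser / ACG Thr — nonsynonymous.
Codon 3: AUG Met / CCU Pro — nonsynonymous.
Codon 4: GUU Val / GUU Val — identical.
Codon 5: UCC Ser / AGU Ser — synonymous.
Codon 6: GAU Asp / GAU Asp — identical.
Codon 7: GGU Gly / GGA Gly — synonymous.
Codon 8: AGA Arg / AGA Arg — identical.
Synonymous differences: 3.

3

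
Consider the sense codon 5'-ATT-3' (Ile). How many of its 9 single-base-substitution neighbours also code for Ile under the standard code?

Position 1: none → 0 synonymous.
Position 2: none → 0 synonymous.
Position 3: ATC, ATA → 2 synonymous.
Total: 0 + 0 + 2 = 2.

2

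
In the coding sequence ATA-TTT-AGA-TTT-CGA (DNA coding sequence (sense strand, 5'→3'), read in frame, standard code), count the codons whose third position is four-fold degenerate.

1

Codon 1 ATA (Ile): third position 3-fold.
Codon 2 TTT (Phe): third position 2-fold.
Codon 3 AGA (Arg): third position 2-fold.
Codon 4 TTT (Phe): third position 2-fold.
Codon 5 CGA (Arg): third position 4-fold.
Four-fold degenerate third positions: 1.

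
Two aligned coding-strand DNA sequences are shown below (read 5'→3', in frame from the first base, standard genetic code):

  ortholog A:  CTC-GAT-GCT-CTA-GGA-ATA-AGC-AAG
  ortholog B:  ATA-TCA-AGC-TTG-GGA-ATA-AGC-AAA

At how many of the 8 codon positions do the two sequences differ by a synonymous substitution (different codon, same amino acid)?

Codon 1: CTC Leu / ATA Ile — nonsynonymous.
Codon 2: GAT Asp / TCA Ser — nonsynonymous.
Codon 3: GCT Ala / AGC Ser — nonsynonymous.
Codon 4: CTA Leu / TTG Leu — synonymous.
Codon 5: GGA Gly / GGA Gly — identical.
Codon 6: ATA Ile / ATA Ile — identical.
Codon 7: AGC Ser / AGC Ser — identical.
Codon 8: AAG Lys / AAA Lys — synonymous.
Synonymous differences: 2.

2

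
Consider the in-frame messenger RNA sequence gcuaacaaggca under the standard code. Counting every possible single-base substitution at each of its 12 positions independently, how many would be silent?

8

Codon 1 (GCU, Ala): 3 synonymous substitutions.
Codon 2 (AAC, Asn): 1 synonymous substitution.
Codon 3 (AAG, Lys): 1 synonymous substitution.
Codon 4 (GCA, Ala): 3 synonymous substitutions.
Total: 3 + 1 + 1 + 3 = 8.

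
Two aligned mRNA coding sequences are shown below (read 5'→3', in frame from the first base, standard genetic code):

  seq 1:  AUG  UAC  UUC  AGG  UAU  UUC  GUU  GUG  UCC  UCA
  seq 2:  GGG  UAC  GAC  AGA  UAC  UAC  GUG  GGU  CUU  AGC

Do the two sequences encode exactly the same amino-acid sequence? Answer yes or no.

Codon 1: AUG Met / GGG Gly — nonsynonymous.
Codon 2: UAC Tyr / UAC Tyr — identical.
Codon 3: UUC Phe / GAC Asp — nonsynonymous.
Codon 4: AGG Arg / AGA Arg — synonymous.
Codon 5: UAU Tyr / UAC Tyr — synonymous.
Codon 6: UUC Phe / UAC Tyr — nonsynonymous.
Codon 7: GUU Val / GUG Val — synonymous.
Codon 8: GUG Val / GGU Gly — nonsynonymous.
Codon 9: UCC Ser / CUU Leu — nonsynonymous.
Codon 10: UCA Ser / AGC Ser — synonymous.
Nonsynonymous differences: 5 → different protein.

no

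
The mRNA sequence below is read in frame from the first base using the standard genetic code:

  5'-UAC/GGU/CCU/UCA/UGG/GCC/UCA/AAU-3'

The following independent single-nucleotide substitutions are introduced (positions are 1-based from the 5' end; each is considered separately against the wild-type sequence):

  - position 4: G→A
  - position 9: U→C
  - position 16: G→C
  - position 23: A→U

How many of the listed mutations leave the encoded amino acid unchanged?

1

Codon 2: GGU (Gly) → AGU (Ser) — missense.
Codon 3: CCU (Pro) → CCC (Pro) — synonymous.
Codon 6: GCC (Ala) → CCC (Pro) — missense.
Codon 8: AAU (Asn) → AUU (Ile) — missense.
Synonymous: 1 of 4.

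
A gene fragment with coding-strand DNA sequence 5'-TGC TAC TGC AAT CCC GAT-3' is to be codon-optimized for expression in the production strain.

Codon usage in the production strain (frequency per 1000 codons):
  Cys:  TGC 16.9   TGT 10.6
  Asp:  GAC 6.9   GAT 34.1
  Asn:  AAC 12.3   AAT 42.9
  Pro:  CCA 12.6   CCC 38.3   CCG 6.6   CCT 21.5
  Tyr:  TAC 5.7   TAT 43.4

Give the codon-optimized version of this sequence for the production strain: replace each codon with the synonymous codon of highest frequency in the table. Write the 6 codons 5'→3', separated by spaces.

TGC TAT TGC AAT CCC GAT

Codon 1 (Cys): best is TGC at 16.9.
Codon 2 (Tyr): best is TAT at 43.4.
Codon 3 (Cys): best is TGC at 16.9.
Codon 4 (Asn): best is AAT at 42.9.
Codon 5 (Pro): best is CCC at 38.3.
Codon 6 (Asp): best is GAT at 34.1.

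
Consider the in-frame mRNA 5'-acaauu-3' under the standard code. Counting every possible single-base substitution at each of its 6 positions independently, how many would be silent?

Codon 1 (ACA, Thr): 3 synonymous substitutions.
Codon 2 (AUU, Ile): 2 synonymous substitutions.
Total: 3 + 2 = 5.

5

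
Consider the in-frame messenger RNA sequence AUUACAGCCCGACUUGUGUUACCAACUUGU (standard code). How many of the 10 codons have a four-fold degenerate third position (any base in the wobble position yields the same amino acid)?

Codon 1 AUU (Ile): third position 3-fold.
Codon 2 ACA (Thr): third position 4-fold.
Codon 3 GCC (Ala): third position 4-fold.
Codon 4 CGA (Arg): third position 4-fold.
Codon 5 CUU (Leu): third position 4-fold.
Codon 6 GUG (Val): third position 4-fold.
Codon 7 UUA (Leu): third position 2-fold.
Codon 8 CCA (Pro): third position 4-fold.
Codon 9 ACU (Thr): third position 4-fold.
Codon 10 UGU (Cys): third position 2-fold.
Four-fold degenerate third positions: 7.

7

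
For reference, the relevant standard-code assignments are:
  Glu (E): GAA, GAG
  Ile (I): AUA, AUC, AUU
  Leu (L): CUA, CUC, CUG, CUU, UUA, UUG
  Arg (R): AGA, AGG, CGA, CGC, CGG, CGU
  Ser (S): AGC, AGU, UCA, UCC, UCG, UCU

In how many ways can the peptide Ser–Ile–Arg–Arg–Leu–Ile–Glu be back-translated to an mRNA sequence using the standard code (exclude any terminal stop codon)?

Ser: 6 codons.
Ile: 3 codons.
Arg: 6 codons.
Arg: 6 codons.
Leu: 6 codons.
Ile: 3 codons.
Glu: 2 codons.
6 × 3 × 6 × 6 × 6 × 3 × 2 = 23328.

23328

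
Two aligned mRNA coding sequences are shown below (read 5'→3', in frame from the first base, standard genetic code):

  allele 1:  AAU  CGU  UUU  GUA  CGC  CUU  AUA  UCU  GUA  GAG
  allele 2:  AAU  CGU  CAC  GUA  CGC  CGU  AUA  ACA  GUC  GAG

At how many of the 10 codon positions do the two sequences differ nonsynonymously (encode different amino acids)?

3

Codon 1: AAU Asn / AAU Asn — identical.
Codon 2: CGU Arg / CGU Arg — identical.
Codon 3: UUU Phe / CAC His — nonsynonymous.
Codon 4: GUA Val / GUA Val — identical.
Codon 5: CGC Arg / CGC Arg — identical.
Codon 6: CUU Leu / CGU Arg — nonsynonymous.
Codon 7: AUA Ile / AUA Ile — identical.
Codon 8: UCU Ser / ACA Thr — nonsynonymous.
Codon 9: GUA Val / GUC Val — synonymous.
Codon 10: GAG Glu / GAG Glu — identical.
Nonsynonymous differences: 3.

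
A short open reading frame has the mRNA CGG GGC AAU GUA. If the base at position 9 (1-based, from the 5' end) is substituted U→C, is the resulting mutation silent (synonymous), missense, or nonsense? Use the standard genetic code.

Position 9 falls in codon 3: AAU → Asn.
After the substitution the codon is AAC → Asn.
Both encode Asn, so the change is synonymous.

silent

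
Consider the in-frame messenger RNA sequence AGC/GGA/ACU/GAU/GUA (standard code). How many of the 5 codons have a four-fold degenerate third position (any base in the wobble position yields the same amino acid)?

Codon 1 AGC (Ser): third position 2-fold.
Codon 2 GGA (Gly): third position 4-fold.
Codon 3 ACU (Thr): third position 4-fold.
Codon 4 GAU (Asp): third position 2-fold.
Codon 5 GUA (Val): third position 4-fold.
Four-fold degenerate third positions: 3.

3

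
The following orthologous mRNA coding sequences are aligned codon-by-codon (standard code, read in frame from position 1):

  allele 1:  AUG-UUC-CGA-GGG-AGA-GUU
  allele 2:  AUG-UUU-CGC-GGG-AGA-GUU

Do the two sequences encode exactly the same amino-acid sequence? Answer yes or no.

Codon 1: AUG Met / AUG Met — identical.
Codon 2: UUC Phe / UUU Phe — synonymous.
Codon 3: CGA Arg / CGC Arg — synonymous.
Codon 4: GGG Gly / GGG Gly — identical.
Codon 5: AGA Arg / AGA Arg — identical.
Codon 6: GUU Val / GUU Val — identical.
Nonsynonymous differences: 0 → same protein.

yes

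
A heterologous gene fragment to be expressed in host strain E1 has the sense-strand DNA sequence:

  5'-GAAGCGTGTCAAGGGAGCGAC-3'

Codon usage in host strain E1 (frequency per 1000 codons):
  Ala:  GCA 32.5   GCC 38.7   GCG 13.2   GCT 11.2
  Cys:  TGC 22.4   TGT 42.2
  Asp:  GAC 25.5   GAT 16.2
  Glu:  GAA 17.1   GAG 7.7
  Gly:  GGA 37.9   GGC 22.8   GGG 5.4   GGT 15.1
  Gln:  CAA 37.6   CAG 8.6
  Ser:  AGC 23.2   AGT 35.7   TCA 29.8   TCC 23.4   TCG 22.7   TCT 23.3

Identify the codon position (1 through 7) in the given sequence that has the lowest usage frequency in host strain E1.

Codon 1 GAA (Glu): 17.1 per 1000.
Codon 2 GCG (Ala): 13.2 per 1000.
Codon 3 TGT (Cys): 42.2 per 1000.
Codon 4 CAA (Gln): 37.6 per 1000.
Codon 5 GGG (Gly): 5.4 per 1000.
Codon 6 AGC (Ser): 23.2 per 1000.
Codon 7 GAC (Asp): 25.5 per 1000.
Lowest frequency is 5.4 at codon 5.

5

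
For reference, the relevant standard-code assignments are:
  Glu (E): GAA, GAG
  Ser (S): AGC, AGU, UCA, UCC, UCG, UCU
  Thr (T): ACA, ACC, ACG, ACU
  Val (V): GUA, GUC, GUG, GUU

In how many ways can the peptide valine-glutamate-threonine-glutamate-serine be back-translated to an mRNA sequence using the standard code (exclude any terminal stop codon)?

Val: 4 codons.
Glu: 2 codons.
Thr: 4 codons.
Glu: 2 codons.
Ser: 6 codons.
4 × 2 × 4 × 2 × 6 = 384.

384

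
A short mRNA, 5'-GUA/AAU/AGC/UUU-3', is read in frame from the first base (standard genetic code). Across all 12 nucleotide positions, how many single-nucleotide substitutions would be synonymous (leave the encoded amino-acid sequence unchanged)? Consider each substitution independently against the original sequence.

6

Codon 1 (GUA, Val): 3 synonymous substitutions.
Codon 2 (AAU, Asn): 1 synonymous substitution.
Codon 3 (AGC, Ser): 1 synonymous substitution.
Codon 4 (UUU, Phe): 1 synonymous substitution.
Total: 3 + 1 + 1 + 1 = 6.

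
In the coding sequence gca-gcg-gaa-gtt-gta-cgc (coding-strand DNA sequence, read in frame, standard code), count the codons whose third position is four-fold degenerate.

5

Codon 1 GCA (Ala): third position 4-fold.
Codon 2 GCG (Ala): third position 4-fold.
Codon 3 GAA (Glu): third position 2-fold.
Codon 4 GTT (Val): third position 4-fold.
Codon 5 GTA (Val): third position 4-fold.
Codon 6 CGC (Arg): third position 4-fold.
Four-fold degenerate third positions: 5.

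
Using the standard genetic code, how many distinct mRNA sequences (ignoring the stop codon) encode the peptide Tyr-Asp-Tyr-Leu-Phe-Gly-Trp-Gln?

768

Tyr: 2 codons.
Asp: 2 codons.
Tyr: 2 codons.
Leu: 6 codons.
Phe: 2 codons.
Gly: 4 codons.
Trp: 1 codon.
Gln: 2 codons.
2 × 2 × 2 × 6 × 2 × 4 × 1 × 2 = 768.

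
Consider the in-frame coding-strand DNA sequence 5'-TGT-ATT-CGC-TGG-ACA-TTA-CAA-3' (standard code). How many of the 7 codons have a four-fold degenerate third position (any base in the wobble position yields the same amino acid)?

2

Codon 1 TGT (Cys): third position 2-fold.
Codon 2 ATT (Ile): third position 3-fold.
Codon 3 CGC (Arg): third position 4-fold.
Codon 4 TGG (Trp): third position 1-fold.
Codon 5 ACA (Thr): third position 4-fold.
Codon 6 TTA (Leu): third position 2-fold.
Codon 7 CAA (Gln): third position 2-fold.
Four-fold degenerate third positions: 2.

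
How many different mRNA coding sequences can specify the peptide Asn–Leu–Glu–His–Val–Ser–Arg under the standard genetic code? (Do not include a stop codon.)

6912

Asn: 2 codons.
Leu: 6 codons.
Glu: 2 codons.
His: 2 codons.
Val: 4 codons.
Ser: 6 codons.
Arg: 6 codons.
2 × 6 × 2 × 2 × 4 × 6 × 6 = 6912.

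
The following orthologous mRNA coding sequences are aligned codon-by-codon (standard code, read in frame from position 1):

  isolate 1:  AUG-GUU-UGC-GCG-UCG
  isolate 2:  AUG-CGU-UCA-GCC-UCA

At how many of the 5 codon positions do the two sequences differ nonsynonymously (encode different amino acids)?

2

Codon 1: AUG Met / AUG Met — identical.
Codon 2: GUU Val / CGU Arg — nonsynonymous.
Codon 3: UGC Cys / UCA Ser — nonsynonymous.
Codon 4: GCG Ala / GCC Ala — synonymous.
Codon 5: UCG Ser / UCA Ser — synonymous.
Nonsynonymous differences: 2.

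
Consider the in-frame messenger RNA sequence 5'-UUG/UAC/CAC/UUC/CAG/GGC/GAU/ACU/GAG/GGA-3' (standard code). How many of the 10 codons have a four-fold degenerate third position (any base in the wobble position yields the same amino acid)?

Codon 1 UUG (Leu): third position 2-fold.
Codon 2 UAC (Tyr): third position 2-fold.
Codon 3 CAC (His): third position 2-fold.
Codon 4 UUC (Phe): third position 2-fold.
Codon 5 CAG (Gln): third position 2-fold.
Codon 6 GGC (Gly): third position 4-fold.
Codon 7 GAU (Asp): third position 2-fold.
Codon 8 ACU (Thr): third position 4-fold.
Codon 9 GAG (Glu): third position 2-fold.
Codon 10 GGA (Gly): third position 4-fold.
Four-fold degenerate third positions: 3.

3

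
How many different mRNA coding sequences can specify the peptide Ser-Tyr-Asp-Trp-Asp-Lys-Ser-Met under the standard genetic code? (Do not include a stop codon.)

576

Ser: 6 codons.
Tyr: 2 codons.
Asp: 2 codons.
Trp: 1 codon.
Asp: 2 codons.
Lys: 2 codons.
Ser: 6 codons.
Met: 1 codon.
6 × 2 × 2 × 1 × 2 × 2 × 6 × 1 = 576.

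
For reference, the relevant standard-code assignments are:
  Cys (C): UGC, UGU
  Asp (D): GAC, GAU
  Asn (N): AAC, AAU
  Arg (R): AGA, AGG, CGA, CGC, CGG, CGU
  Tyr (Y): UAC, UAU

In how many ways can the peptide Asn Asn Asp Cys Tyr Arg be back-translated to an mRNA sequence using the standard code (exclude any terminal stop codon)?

192

Asn: 2 codons.
Asn: 2 codons.
Asp: 2 codons.
Cys: 2 codons.
Tyr: 2 codons.
Arg: 6 codons.
2 × 2 × 2 × 2 × 2 × 6 = 192.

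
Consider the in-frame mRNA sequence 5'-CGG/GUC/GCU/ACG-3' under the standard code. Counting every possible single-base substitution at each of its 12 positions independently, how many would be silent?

13

Codon 1 (CGG, Arg): 4 synonymous substitutions.
Codon 2 (GUC, Val): 3 synonymous substitutions.
Codon 3 (GCU, Ala): 3 synonymous substitutions.
Codon 4 (ACG, Thr): 3 synonymous substitutions.
Total: 4 + 3 + 3 + 3 = 13.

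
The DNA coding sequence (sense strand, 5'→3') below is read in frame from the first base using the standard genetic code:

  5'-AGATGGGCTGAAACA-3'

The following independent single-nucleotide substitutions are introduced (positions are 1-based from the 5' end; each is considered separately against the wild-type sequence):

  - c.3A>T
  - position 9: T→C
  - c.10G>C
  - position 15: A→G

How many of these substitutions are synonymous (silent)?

Codon 1: AGA (Arg) → AGT (Ser) — missense.
Codon 3: GCT (Ala) → GCC (Ala) — synonymous.
Codon 4: GAA (Glu) → CAA (Gln) — missense.
Codon 5: ACA (Thr) → ACG (Thr) — synonymous.
Synonymous: 2 of 4.

2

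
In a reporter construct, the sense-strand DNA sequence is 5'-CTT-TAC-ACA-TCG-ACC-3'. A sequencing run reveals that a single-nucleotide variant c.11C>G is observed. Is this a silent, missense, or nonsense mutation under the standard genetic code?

missense

Position 11 falls in codon 4: TCG → Ser.
After the substitution the codon is TGG → Trp.
Ser ≠ Trp, so this is a missense mutation.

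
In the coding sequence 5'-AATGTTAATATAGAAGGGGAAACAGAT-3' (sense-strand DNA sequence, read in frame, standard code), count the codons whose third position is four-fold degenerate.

3

Codon 1 AAT (Asn): third position 2-fold.
Codon 2 GTT (Val): third position 4-fold.
Codon 3 AAT (Asn): third position 2-fold.
Codon 4 ATA (Ile): third position 3-fold.
Codon 5 GAA (Glu): third position 2-fold.
Codon 6 GGG (Gly): third position 4-fold.
Codon 7 GAA (Glu): third position 2-fold.
Codon 8 ACA (Thr): third position 4-fold.
Codon 9 GAT (Asp): third position 2-fold.
Four-fold degenerate third positions: 3.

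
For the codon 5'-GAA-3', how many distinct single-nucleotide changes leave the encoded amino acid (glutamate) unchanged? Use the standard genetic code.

Position 1: none → 0 synonymous.
Position 2: none → 0 synonymous.
Position 3: GAG → 1 synonymous.
Total: 0 + 0 + 1 = 1.

1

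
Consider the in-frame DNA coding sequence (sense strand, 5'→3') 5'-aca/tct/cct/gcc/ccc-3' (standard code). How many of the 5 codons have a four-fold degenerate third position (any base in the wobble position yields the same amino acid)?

Codon 1 ACA (Thr): third position 4-fold.
Codon 2 TCT (Ser): third position 4-fold.
Codon 3 CCT (Pro): third position 4-fold.
Codon 4 GCC (Ala): third position 4-fold.
Codon 5 CCC (Pro): third position 4-fold.
Four-fold degenerate third positions: 5.

5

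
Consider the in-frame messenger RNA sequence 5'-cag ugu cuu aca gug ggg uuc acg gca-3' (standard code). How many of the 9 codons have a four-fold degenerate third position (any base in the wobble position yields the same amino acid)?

Codon 1 CAG (Gln): third position 2-fold.
Codon 2 UGU (Cys): third position 2-fold.
Codon 3 CUU (Leu): third position 4-fold.
Codon 4 ACA (Thr): third position 4-fold.
Codon 5 GUG (Val): third position 4-fold.
Codon 6 GGG (Gly): third position 4-fold.
Codon 7 UUC (Phe): third position 2-fold.
Codon 8 ACG (Thr): third position 4-fold.
Codon 9 GCA (Ala): third position 4-fold.
Four-fold degenerate third positions: 6.

6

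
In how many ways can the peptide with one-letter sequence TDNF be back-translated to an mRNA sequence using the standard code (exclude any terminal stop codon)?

32

Thr: 4 codons.
Asp: 2 codons.
Asn: 2 codons.
Phe: 2 codons.
4 × 2 × 2 × 2 = 32.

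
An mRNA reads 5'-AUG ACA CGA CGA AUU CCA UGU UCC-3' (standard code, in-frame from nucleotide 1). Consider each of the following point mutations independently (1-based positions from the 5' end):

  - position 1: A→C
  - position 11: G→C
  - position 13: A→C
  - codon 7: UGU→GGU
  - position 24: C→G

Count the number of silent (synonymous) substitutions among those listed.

1

Codon 1: AUG (Met) → CUG (Leu) — missense.
Codon 4: CGA (Arg) → CCA (Pro) — missense.
Codon 5: AUU (Ile) → CUU (Leu) — missense.
Codon 7: UGU (Cys) → GGU (Gly) — missense.
Codon 8: UCC (Ser) → UCG (Ser) — synonymous.
Synonymous: 1 of 5.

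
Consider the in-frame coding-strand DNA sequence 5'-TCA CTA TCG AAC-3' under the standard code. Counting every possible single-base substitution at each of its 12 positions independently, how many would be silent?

11

Codon 1 (TCA, Ser): 3 synonymous substitutions.
Codon 2 (CTA, Leu): 4 synonymous substitutions.
Codon 3 (TCG, Ser): 3 synonymous substitutions.
Codon 4 (AAC, Asn): 1 synonymous substitution.
Total: 3 + 4 + 3 + 1 = 11.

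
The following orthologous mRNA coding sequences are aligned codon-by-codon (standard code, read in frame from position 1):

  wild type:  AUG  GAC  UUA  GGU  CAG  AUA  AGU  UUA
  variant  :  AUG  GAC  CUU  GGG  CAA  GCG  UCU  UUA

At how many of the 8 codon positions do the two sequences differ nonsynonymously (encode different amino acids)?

Codon 1: AUG Met / AUG Met — identical.
Codon 2: GAC Asp / GAC Asp — identical.
Codon 3: UUA Leu / CUU Leu — synonymous.
Codon 4: GGU Gly / GGG Gly — synonymous.
Codon 5: CAG Gln / CAA Gln — synonymous.
Codon 6: AUA Ile / GCG Ala — nonsynonymous.
Codon 7: AGU Ser / UCU Ser — synonymous.
Codon 8: UUA Leu / UUA Leu — identical.
Nonsynonymous differences: 1.

1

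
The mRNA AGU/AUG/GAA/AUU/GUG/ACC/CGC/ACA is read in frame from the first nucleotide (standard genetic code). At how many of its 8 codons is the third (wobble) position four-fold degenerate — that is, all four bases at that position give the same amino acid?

Codon 1 AGU (Ser): third position 2-fold.
Codon 2 AUG (Met): third position 1-fold.
Codon 3 GAA (Glu): third position 2-fold.
Codon 4 AUU (Ile): third position 3-fold.
Codon 5 GUG (Val): third position 4-fold.
Codon 6 ACC (Thr): third position 4-fold.
Codon 7 CGC (Arg): third position 4-fold.
Codon 8 ACA (Thr): third position 4-fold.
Four-fold degenerate third positions: 4.

4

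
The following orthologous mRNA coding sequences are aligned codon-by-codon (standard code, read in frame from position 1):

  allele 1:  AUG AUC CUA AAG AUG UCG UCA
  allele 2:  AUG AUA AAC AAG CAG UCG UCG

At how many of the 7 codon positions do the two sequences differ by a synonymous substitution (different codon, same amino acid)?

2

Codon 1: AUG Met / AUG Met — identical.
Codon 2: AUC Ile / AUA Ile — synonymous.
Codon 3: CUA Leu / AAC Asn — nonsynonymous.
Codon 4: AAG Lys / AAG Lys — identical.
Codon 5: AUG Met / CAG Gln — nonsynonymous.
Codon 6: UCG Ser / UCG Ser — identical.
Codon 7: UCA Ser / UCG Ser — synonymous.
Synonymous differences: 2.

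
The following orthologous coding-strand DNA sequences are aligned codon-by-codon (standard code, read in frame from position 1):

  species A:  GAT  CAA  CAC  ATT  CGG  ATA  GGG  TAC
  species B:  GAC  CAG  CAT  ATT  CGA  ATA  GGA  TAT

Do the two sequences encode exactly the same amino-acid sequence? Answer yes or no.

Codon 1: GAT Asp / GAC Asp — synonymous.
Codon 2: CAA Gln / CAG Gln — synonymous.
Codon 3: CAC His / CAT His — synonymous.
Codon 4: ATT Ile / ATT Ile — identical.
Codon 5: CGG Arg / CGA Arg — synonymous.
Codon 6: ATA Ile / ATA Ile — identical.
Codon 7: GGG Gly / GGA Gly — synonymous.
Codon 8: TAC Tyr / TAT Tyr — synonymous.
Nonsynonymous differences: 0 → same protein.

yes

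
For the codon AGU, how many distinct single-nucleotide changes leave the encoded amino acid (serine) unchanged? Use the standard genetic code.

1

Position 1: none → 0 synonymous.
Position 2: none → 0 synonymous.
Position 3: AGC → 1 synonymous.
Total: 0 + 0 + 1 = 1.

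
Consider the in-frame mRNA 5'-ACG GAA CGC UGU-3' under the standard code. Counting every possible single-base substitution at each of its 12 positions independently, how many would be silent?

Codon 1 (ACG, Thr): 3 synonymous substitutions.
Codon 2 (GAA, Glu): 1 synonymous substitution.
Codon 3 (CGC, Arg): 3 synonymous substitutions.
Codon 4 (UGU, Cys): 1 synonymous substitution.
Total: 3 + 1 + 3 + 1 = 8.

8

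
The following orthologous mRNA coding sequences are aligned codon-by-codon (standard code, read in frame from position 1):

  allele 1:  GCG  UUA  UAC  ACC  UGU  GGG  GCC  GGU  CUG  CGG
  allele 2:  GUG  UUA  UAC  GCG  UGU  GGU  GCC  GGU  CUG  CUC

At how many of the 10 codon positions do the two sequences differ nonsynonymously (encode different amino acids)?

Codon 1: GCG Ala / GUG Val — nonsynonymous.
Codon 2: UUA Leu / UUA Leu — identical.
Codon 3: UAC Tyr / UAC Tyr — identical.
Codon 4: ACC Thr / GCG Ala — nonsynonymous.
Codon 5: UGU Cys / UGU Cys — identical.
Codon 6: GGG Gly / GGU Gly — synonymous.
Codon 7: GCC Ala / GCC Ala — identical.
Codon 8: GGU Gly / GGU Gly — identical.
Codon 9: CUG Leu / CUG Leu — identical.
Codon 10: CGG Arg / CUC Leu — nonsynonymous.
Nonsynonymous differences: 3.

3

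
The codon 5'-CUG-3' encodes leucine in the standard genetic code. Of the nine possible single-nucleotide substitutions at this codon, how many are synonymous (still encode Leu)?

4

Position 1: UUG → 1 synonymous.
Position 2: none → 0 synonymous.
Position 3: CUU, CUC, CUA → 3 synonymous.
Total: 1 + 0 + 3 = 4.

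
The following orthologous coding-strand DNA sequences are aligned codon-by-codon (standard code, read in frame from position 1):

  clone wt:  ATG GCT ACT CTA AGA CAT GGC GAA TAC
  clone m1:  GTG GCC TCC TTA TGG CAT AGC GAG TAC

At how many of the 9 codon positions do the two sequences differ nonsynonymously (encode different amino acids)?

Codon 1: ATG Met / GTG Val — nonsynonymous.
Codon 2: GCT Ala / GCC Ala — synonymous.
Codon 3: ACT Thr / TCC Ser — nonsynonymous.
Codon 4: CTA Leu / TTA Leu — synonymous.
Codon 5: AGA Arg / TGG Trp — nonsynonymous.
Codon 6: CAT His / CAT His — identical.
Codon 7: GGC Gly / AGC Ser — nonsynonymous.
Codon 8: GAA Glu / GAG Glu — synonymous.
Codon 9: TAC Tyr / TAC Tyr — identical.
Nonsynonymous differences: 4.

4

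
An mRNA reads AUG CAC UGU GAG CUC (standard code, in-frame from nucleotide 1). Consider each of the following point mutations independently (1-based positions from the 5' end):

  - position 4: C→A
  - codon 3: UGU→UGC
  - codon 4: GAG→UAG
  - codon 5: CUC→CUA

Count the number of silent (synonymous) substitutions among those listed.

2

Codon 2: CAC (His) → AAC (Asn) — missense.
Codon 3: UGU (Cys) → UGC (Cys) — synonymous.
Codon 4: GAG (Glu) → UAG (Stop) — nonsense.
Codon 5: CUC (Leu) → CUA (Leu) — synonymous.
Synonymous: 2 of 4.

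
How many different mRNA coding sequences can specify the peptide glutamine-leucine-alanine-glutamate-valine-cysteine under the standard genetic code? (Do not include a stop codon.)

Gln: 2 codons.
Leu: 6 codons.
Ala: 4 codons.
Glu: 2 codons.
Val: 4 codons.
Cys: 2 codons.
2 × 6 × 4 × 2 × 4 × 2 = 768.

768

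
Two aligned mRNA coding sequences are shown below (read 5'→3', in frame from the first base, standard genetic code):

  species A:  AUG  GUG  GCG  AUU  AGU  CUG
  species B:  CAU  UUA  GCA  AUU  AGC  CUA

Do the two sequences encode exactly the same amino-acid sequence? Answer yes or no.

no

Codon 1: AUG Met / CAU His — nonsynonymous.
Codon 2: GUG Val / UUA Leu — nonsynonymous.
Codon 3: GCG Ala / GCA Ala — synonymous.
Codon 4: AUU Ile / AUU Ile — identical.
Codon 5: AGU Ser / AGC Ser — synonymous.
Codon 6: CUG Leu / CUA Leu — synonymous.
Nonsynonymous differences: 2 → different protein.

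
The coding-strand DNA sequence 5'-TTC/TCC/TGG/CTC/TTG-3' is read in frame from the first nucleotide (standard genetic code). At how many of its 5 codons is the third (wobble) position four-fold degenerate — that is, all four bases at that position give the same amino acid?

Codon 1 TTC (Phe): third position 2-fold.
Codon 2 TCC (Ser): third position 4-fold.
Codon 3 TGG (Trp): third position 1-fold.
Codon 4 CTC (Leu): third position 4-fold.
Codon 5 TTG (Leu): third position 2-fold.
Four-fold degenerate third positions: 2.

2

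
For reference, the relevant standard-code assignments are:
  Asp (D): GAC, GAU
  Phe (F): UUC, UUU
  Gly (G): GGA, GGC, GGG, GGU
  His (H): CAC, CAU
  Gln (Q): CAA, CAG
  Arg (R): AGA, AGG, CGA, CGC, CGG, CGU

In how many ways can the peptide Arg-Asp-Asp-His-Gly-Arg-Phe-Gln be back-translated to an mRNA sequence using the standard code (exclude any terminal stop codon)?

Arg: 6 codons.
Asp: 2 codons.
Asp: 2 codons.
His: 2 codons.
Gly: 4 codons.
Arg: 6 codons.
Phe: 2 codons.
Gln: 2 codons.
6 × 2 × 2 × 2 × 4 × 6 × 2 × 2 = 4608.

4608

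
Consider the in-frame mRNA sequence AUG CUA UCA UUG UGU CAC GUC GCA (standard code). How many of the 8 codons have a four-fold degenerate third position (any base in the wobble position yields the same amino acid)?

Codon 1 AUG (Met): third position 1-fold.
Codon 2 CUA (Leu): third position 4-fold.
Codon 3 UCA (Ser): third position 4-fold.
Codon 4 UUG (Leu): third position 2-fold.
Codon 5 UGU (Cys): third position 2-fold.
Codon 6 CAC (His): third position 2-fold.
Codon 7 GUC (Val): third position 4-fold.
Codon 8 GCA (Ala): third position 4-fold.
Four-fold degenerate third positions: 4.

4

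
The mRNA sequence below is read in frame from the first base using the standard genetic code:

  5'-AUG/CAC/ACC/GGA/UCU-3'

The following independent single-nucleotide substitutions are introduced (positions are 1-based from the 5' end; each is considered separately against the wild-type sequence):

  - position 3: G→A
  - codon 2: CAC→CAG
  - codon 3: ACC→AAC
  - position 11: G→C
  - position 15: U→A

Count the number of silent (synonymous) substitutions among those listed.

1

Codon 1: AUG (Met) → AUA (Ile) — missense.
Codon 2: CAC (His) → CAG (Gln) — missense.
Codon 3: ACC (Thr) → AAC (Asn) — missense.
Codon 4: GGA (Gly) → GCA (Ala) — missense.
Codon 5: UCU (Ser) → UCA (Ser) — synonymous.
Synonymous: 1 of 5.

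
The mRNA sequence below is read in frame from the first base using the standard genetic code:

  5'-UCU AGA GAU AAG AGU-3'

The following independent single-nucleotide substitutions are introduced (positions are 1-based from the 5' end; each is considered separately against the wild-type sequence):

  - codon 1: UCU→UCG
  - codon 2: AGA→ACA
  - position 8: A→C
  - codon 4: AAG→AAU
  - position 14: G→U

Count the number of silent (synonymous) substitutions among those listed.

Codon 1: UCU (Ser) → UCG (Ser) — synonymous.
Codon 2: AGA (Arg) → ACA (Thr) — missense.
Codon 3: GAU (Asp) → GCU (Ala) — missense.
Codon 4: AAG (Lys) → AAU (Asn) — missense.
Codon 5: AGU (Ser) → AUU (Ile) — missense.
Synonymous: 1 of 5.

1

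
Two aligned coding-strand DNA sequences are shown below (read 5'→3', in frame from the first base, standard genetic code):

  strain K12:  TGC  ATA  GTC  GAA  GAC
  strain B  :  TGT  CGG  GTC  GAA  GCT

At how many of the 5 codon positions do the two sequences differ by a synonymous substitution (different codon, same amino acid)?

1

Codon 1: TGC Cys / TGT Cys — synonymous.
Codon 2: ATA Ile / CGG Arg — nonsynonymous.
Codon 3: GTC Val / GTC Val — identical.
Codon 4: GAA Glu / GAA Glu — identical.
Codon 5: GAC Asp / GCT Ala — nonsynonymous.
Synonymous differences: 1.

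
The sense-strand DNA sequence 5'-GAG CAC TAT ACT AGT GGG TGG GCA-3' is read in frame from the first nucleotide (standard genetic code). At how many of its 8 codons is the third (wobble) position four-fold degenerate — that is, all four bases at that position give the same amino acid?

Codon 1 GAG (Glu): third position 2-fold.
Codon 2 CAC (His): third position 2-fold.
Codon 3 TAT (Tyr): third position 2-fold.
Codon 4 ACT (Thr): third position 4-fold.
Codon 5 AGT (Ser): third position 2-fold.
Codon 6 GGG (Gly): third position 4-fold.
Codon 7 TGG (Trp): third position 1-fold.
Codon 8 GCA (Ala): third position 4-fold.
Four-fold degenerate third positions: 3.

3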